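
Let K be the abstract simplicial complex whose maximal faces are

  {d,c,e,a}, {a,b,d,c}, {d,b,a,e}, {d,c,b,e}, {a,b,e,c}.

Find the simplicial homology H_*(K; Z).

H_0 ≅ Z,  H_1 = 0,  H_2 = 0,  H_3 ≅ Z.

We work with the vertex ordering a < b < c < d < e. The simplices of K, each written with vertices in increasing order, are:

  0-simplices (5): a, b, c, d, e
  1-simplices (10): ab, ac, ad, ae, bc, bd, be, cd, ce, de
  2-simplices (10): abc, abd, abe, acd, ace, ade, bcd, bce, bde, cde
  3-simplices (5): abcd, abce, abde, acde, bcde

Hence C_0 ≅ Z^5, C_1 ≅ Z^10, C_2 ≅ Z^10, C_3 ≅ Z^5.

∂_1: C_1 → C_0 sends each edge [p,q] (with p < q) to q − p. For instance
  ∂ce = e − c.
As a 5×10 matrix over Z this has rank 4, with invariant factors (1,1,1,1).

∂_2: C_2 → C_1 acts by ∂[p,q,r] = [q,r] − [p,r] + [p,q]. For instance
  ∂abe = be − ae + ab,
  ∂acd = cd − ad + ac.
The resulting 10×10 matrix has rank 6, and its Smith normal form has invariant factors (1,1,1,1,1,1).

Boundary ∂_3: C_3 → C_2 sends each 3-simplex σ to the alternating sum Σ_i (−1)^i (σ with its i-th vertex removed). For instance
  ∂abce = bce − ace + abe − abc,
  ∂abde = bde − ade + abe − abd.
The 10×5 boundary matrix has rank 4 and Smith normal form diag(1,1,1,1).

Now H_k = ker ∂_k / im ∂_{k+1}, so:

  H_0: rank C_0 − rank ∂_1 = 5 − 4 = 1, and the invariant factors of ∂_1 are all 1, so H_0 = Z.
  H_1: rank ker ∂_1 − rank ∂_2 = (10 − 4) − 6 = 0, and the invariant factors of ∂_2 are all 1, so H_1 = 0.
  H_2: rank ker ∂_2 − rank ∂_3 = (10 − 6) − 4 = 0, and the invariant factors of ∂_3 are all 1, so H_2 = 0.
  H_3: rank ker ∂_3 − rank ∂_4 = (5 − 4) − 0 = 1, and there is no ∂_4, so H_3 = Z.

As a check, the Euler characteristic is 5 − 10 + 10 − 5 = 0, which agrees with 1 − 0 + 0 − 1 = 0.
(K is a triangulation of the 3-sphere S^3.)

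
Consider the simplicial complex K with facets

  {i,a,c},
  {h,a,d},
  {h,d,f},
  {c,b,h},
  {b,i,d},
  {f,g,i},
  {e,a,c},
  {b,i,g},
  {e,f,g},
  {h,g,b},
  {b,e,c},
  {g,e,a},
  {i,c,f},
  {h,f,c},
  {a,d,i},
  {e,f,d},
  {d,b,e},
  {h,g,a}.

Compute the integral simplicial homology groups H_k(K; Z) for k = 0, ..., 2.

H_0 = Z,  H_1 = Z^2,  H_2 = Z.

Take the total order a < b < c < d < e < f < g < h < i on the vertex set. Then K (dimension 2) consists of the simplices:

  0-simplices (9): a, b, c, d, e, f, g, h, i
  1-simplices (27): ac, ad, ae, ag, ah, ai, bc, bd, be, bg, bh, bi, ce, cf, ch, ci, de, df, dh, di, ef, eg, fg, fh, fi, gh, gi
  2-simplices (18): ace, aci, adh, adi, aeg, agh, bce, bch, bde, bdi, bgh, bgi, cfh, cfi, def, dfh, efg, fgi

Hence C_0 ≅ Z^9, C_1 ≅ Z^27, C_2 ≅ Z^18.

The boundary map ∂_1: C_1 → C_0 maps an edge to its endpoints' difference, ∂[p,q] = q − p. For instance
  ∂ef = f − e.
This gives a 9×27 integer matrix of rank 8; reducing to Smith normal form yields diagonal entries (1,1,1,1,1,1,1,1).

Boundary ∂_2: C_2 → C_1 maps a triangle to the signed sum of its edges. For instance
  ∂bgh = gh − bh + bg,
  ∂efg = fg − eg + ef.
The resulting 27×18 matrix has rank 17, and its Smith normal form has invariant factors (1,1,1,1,1,1,1,1,1,1,1,1,1,1,1,1,1).

Reading off H_k = ker ∂_k / im ∂_{k+1}:

  H_0: rank C_0 − rank ∂_1 = 9 − 8 = 1, and the invariant factors of ∂_1 are all 1, so H_0 ≅ Z.
  H_1: rank ker ∂_1 − rank ∂_2 = (27 − 8) − 17 = 2, and the invariant factors of ∂_2 are all 1, so H_1 ≅ Z^2.
  H_2: rank ker ∂_2 − rank ∂_3 = (18 − 17) − 0 = 1, and there is no ∂_3, so H_2 ≅ Z.

(K is a triangulation of the torus T^2.)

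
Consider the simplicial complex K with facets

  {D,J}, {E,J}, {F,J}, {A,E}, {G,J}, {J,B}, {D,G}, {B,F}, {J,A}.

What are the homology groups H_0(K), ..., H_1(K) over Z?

H_0 ≅ Z,  H_1 ≅ Z^3.

Take the total order A < B < D < E < F < G < J on the vertex set. Then K (dimension 1) consists of the simplices:

  0-simplices (7): A, B, D, E, F, G, J
  1-simplices (9): AE, AJ, BF, BJ, DG, DJ, EJ, FJ, GJ

giving chain groups C_0 ≅ Z^7, C_1 ≅ Z^9.

Boundary ∂_1: C_1 → C_0 maps an edge to its endpoints' difference, ∂[p,q] = q − p. For instance
  ∂DJ = J − D.
The resulting 7×9 matrix has rank 6, and its Smith normal form has invariant factors (1,1,1,1,1,1).

Now H_k = ker ∂_k / im ∂_{k+1}, so:

  H_0: rank C_0 − rank ∂_1 = 7 − 6 = 1, and the invariant factors of ∂_1 are all 1, so H_0 ≅ Z.
  H_1: rank ker ∂_1 − rank ∂_2 = (9 − 6) − 0 = 3, and there is no ∂_2, so H_1 ≅ Z^3.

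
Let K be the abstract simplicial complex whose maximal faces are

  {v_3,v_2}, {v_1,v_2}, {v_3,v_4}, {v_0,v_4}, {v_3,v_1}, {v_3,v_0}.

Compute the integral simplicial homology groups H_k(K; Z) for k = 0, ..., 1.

H_0 ≅ Z,  H_1 ≅ Z^2.

We work with the vertex ordering v_0 < v_1 < v_2 < v_3 < v_4. The simplices of K, each written with vertices in increasing order, are:

  0-simplices (5): [v_0], [v_1], [v_2], [v_3], [v_4]
  1-simplices (6): [v_0,v_3], [v_0,v_4], [v_1,v_2], [v_1,v_3], [v_2,v_3], [v_3,v_4]

Hence C_0 ≅ Z^5, C_1 ≅ Z^6.

The boundary map ∂_1: C_1 → C_0 sends each edge [p,q] (with p < q) to q − p.
This gives a 5×6 integer matrix of rank 4; reducing to Smith normal form yields diagonal entries (1,1,1,1).

From H_k ≅ ker(∂_k) / im(∂_{k+1}) we obtain:

  H_0: rank C_0 − rank ∂_1 = 5 − 4 = 1, and the invariant factors of ∂_1 are all 1, so H_0 ≅ Z.
  H_1: rank ker ∂_1 − rank ∂_2 = (6 − 4) − 0 = 2, and there is no ∂_2, so H_1 ≅ Z^2.

As a check, the Euler characteristic is 5 − 6 = -1, which agrees with 1 − 2 = -1.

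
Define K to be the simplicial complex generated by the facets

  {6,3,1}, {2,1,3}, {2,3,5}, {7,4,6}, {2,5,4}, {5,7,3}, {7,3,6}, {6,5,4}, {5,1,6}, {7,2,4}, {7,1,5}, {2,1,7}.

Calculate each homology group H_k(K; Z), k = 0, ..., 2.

We work with the vertex ordering 1 < 2 < 3 < 4 < 5 < 6 < 7. The simplices of K, each written with vertices in increasing order, are:

  0-simplices (7): [1], [2], [3], [4], [5], [6], [7]
  1-simplices (18): [1,2], [1,3], [1,5], [1,6], [1,7], [2,3], [2,4], [2,5], [2,7], [3,5], [3,6], [3,7], [4,5], [4,6], [4,7], [5,6], [5,7], [6,7]
  2-simplices (12): [1,2,3], [1,2,7], [1,3,6], [1,5,6], [1,5,7], [2,3,5], [2,4,5], [2,4,7], [3,5,7], [3,6,7], [4,5,6], [4,6,7]

so the chain groups are C_0 ≅ Z^7, C_1 ≅ Z^18, C_2 ≅ Z^12.

The boundary map ∂_1: C_1 → C_0 maps an edge to its endpoints' difference, ∂[p,q] = q − p. For instance
  ∂[1,5] = [5] − [1].
The resulting 7×18 matrix has rank 6, and its Smith normal form has invariant factors (1,1,1,1,1,1).

∂_2: C_2 → C_1 sends each 2-simplex [p,q,r] to [q,r] − [p,r] + [p,q]. For instance
  ∂[3,5,7] = [5,7] − [3,7] + [3,5],
  ∂[4,6,7] = [6,7] − [4,7] + [4,6].
The 18×12 boundary matrix has rank 12 and Smith normal form diag(1,1,1,1,1,1,1,1,1,1,1,2).

Reading off H_k = ker ∂_k / im ∂_{k+1}:

  H_0: rank C_0 − rank ∂_1 = 7 − 6 = 1, and the invariant factors of ∂_1 are all 1, so H_0 = Z.
  H_1: rank ker ∂_1 − rank ∂_2 = (18 − 6) − 12 = 0, and ∂_2 has invariant factor 2 > 1, so H_1 = Z/2.
  H_2: rank ker ∂_2 − rank ∂_3 = (12 − 12) − 0 = 0, and there is no ∂_3, so H_2 = 0.

H_0 ≅ Z,  H_1 ≅ Z/2,  H_2 = 0.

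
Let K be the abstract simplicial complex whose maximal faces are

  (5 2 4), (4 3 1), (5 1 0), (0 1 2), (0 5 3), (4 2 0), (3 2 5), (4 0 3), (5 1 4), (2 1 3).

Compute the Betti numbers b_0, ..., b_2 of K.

We work with the vertex ordering 0 < 1 < 2 < 3 < 4 < 5. The simplices of K, each written with vertices in increasing order, are:

  0-simplices (6): [0], [1], [2], [3], [4], [5]
  1-simplices (15): [0,1], [0,2], [0,3], [0,4], [0,5], [1,2], [1,3], [1,4], [1,5], [2,3], [2,4], [2,5], [3,4], [3,5], [4,5]
  2-simplices (10): [0,1,2], [0,1,5], [0,2,4], [0,3,4], [0,3,5], [1,2,3], [1,3,4], [1,4,5], [2,3,5], [2,4,5]

Hence C_0 ≅ Z^6, C_1 ≅ Z^15, C_2 ≅ Z^10.

The boundary map ∂_1: C_1 → C_0 sends each edge [p,q] (with p < q) to q − p. For instance
  ∂[1,4] = [4] − [1].
The resulting 6×15 matrix has rank 5, and its Smith normal form has invariant factors (1,1,1,1,1).

Boundary ∂_2: C_2 → C_1 sends each 2-simplex [p,q,r] to [q,r] − [p,r] + [p,q]. For instance
  ∂[1,2,3] = [2,3] − [1,3] + [1,2],
  ∂[2,3,5] = [3,5] − [2,5] + [2,3].
As a 15×10 matrix over Z this has rank 10, with invariant factors (1,1,1,1,1,1,1,1,1,2).

From H_k ≅ ker(∂_k) / im(∂_{k+1}) we obtain:

  H_0: rank C_0 − rank ∂_1 = 6 − 5 = 1, and the invariant factors of ∂_1 are all 1, so H_0 = Z.
  H_1: rank ker ∂_1 − rank ∂_2 = (15 − 5) − 10 = 0, and ∂_2 has invariant factor 2 > 1, so H_1 = Z/2.
  H_2: rank ker ∂_2 − rank ∂_3 = (10 − 10) − 0 = 0, and there is no ∂_3, so H_2 = 0.

(K is a triangulation of the real projective plane RP^2.)

Hence the Betti numbers are b_0 = 1, b_1 = 0, b_2 = 0.

b_0 = 1, b_1 = 0, b_2 = 0.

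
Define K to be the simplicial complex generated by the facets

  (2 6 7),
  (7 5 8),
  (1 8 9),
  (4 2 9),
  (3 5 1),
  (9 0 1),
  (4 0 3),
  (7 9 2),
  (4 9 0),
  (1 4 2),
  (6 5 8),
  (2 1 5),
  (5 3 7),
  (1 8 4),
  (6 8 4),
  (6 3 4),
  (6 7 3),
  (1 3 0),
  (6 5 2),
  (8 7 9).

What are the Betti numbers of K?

b_0 = 1, b_1 = 1, b_2 = 0.

Fix the vertex order 0 < 1 < 2 < 3 < 4 < 5 < 6 < 7 < 8 < 9 and write every simplex with vertices in increasing order. Then dim K = 2 and the simplices of K are:

  0-simplices (10): [0], [1], [2], [3], [4], [5], [6], [7], [8], [9]
  1-simplices (30): (30 of them)
  2-simplices (20): (20 of them)

so the chain groups are C_0 ≅ Z^10, C_1 ≅ Z^30, C_2 ≅ Z^20.

∂_1: C_1 → C_0 sends each edge [p,q] (with p < q) to q − p.
This gives a 10×30 integer matrix of rank 9; reducing to Smith normal form yields diagonal entries (1,1,1,1,1,1,1,1,1).

The boundary map ∂_2: C_2 → C_1 acts by ∂[p,q,r] = [q,r] − [p,r] + [p,q]. For instance
  ∂[2,4,9] = [4,9] − [2,9] + [2,4],
  ∂[3,6,7] = [6,7] − [3,7] + [3,6].
The 30×20 boundary matrix has rank 20 and Smith normal form diag(1,1,1,1,1,1,1,1,1,1,1,1,1,1,1,1,1,1,1,2).

Computing H_k = (kernel of ∂_k) / (image of ∂_{k+1}):

  H_0: rank C_0 − rank ∂_1 = 10 − 9 = 1, and the invariant factors of ∂_1 are all 1, so H_0 = Z.
  H_1: rank ker ∂_1 − rank ∂_2 = (30 − 9) − 20 = 1, and ∂_2 has invariant factor 2 > 1, so H_1 = Z ⊕ Z/2.
  H_2: rank ker ∂_2 − rank ∂_3 = (20 − 20) − 0 = 0, and there is no ∂_3, so H_2 = 0.

As a check, the Euler characteristic is 10 − 30 + 20 = 0, which agrees with 1 − 1 + 0 = 0.
(K is a triangulation of the Klein bottle.)

Hence the Betti numbers are b_0 = 1, b_1 = 1, b_2 = 0.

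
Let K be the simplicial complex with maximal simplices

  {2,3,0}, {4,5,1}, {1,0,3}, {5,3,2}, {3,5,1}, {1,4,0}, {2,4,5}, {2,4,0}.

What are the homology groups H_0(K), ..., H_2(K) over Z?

H_0 = Z,  H_1 = 0,  H_2 = Z.

Order the vertices as 0 < 1 < 2 < 3 < 4 < 5. Listing each simplex with vertices in this order, K has dimension 2 with simplices:

  0-simplices (6): [0], [1], [2], [3], [4], [5]
  1-simplices (12): [0,1], [0,2], [0,3], [0,4], [1,3], [1,4], [1,5], [2,3], [2,4], [2,5], [3,5], [4,5]
  2-simplices (8): [0,1,3], [0,1,4], [0,2,3], [0,2,4], [1,3,5], [1,4,5], [2,3,5], [2,4,5]

giving chain groups C_0 ≅ Z^6, C_1 ≅ Z^12, C_2 ≅ Z^8.

∂_1: C_1 → C_0 maps an edge to its endpoints' difference, ∂[p,q] = q − p.
This gives a 6×12 integer matrix of rank 5; reducing to Smith normal form yields diagonal entries (1,1,1,1,1).

Boundary ∂_2: C_2 → C_1 maps a triangle to the signed sum of its edges. For instance
  ∂[0,2,3] = [2,3] − [0,3] + [0,2],
  ∂[0,1,3] = [1,3] − [0,3] + [0,1].
This gives a 12×8 integer matrix of rank 7; reducing to Smith normal form yields diagonal entries (1,1,1,1,1,1,1).

Now H_k = ker ∂_k / im ∂_{k+1}, so:

  H_0: rank C_0 − rank ∂_1 = 6 − 5 = 1, and the invariant factors of ∂_1 are all 1, so H_0 = Z.
  H_1: rank ker ∂_1 − rank ∂_2 = (12 − 5) − 7 = 0, and the invariant factors of ∂_2 are all 1, so H_1 = 0.
  H_2: rank ker ∂_2 − rank ∂_3 = (8 − 7) − 0 = 1, and there is no ∂_3, so H_2 = Z.

As a check, the Euler characteristic is 6 − 12 + 8 = 2, which agrees with 1 − 0 + 1 = 2.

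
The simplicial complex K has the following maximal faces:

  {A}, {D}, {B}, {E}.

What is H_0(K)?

H_0 = Z^4.

We work with the vertex ordering A < B < D < E. The simplices of K, each written with vertices in increasing order, are:

  0-simplices (4): A, B, D, E

Hence C_0 ≅ Z^4.

Now H_k = ker ∂_k / im ∂_{k+1}, so:

  H_0: rank C_0 − rank ∂_1 = 4 − 0 = 4, and there is no ∂_1, so H_0 = Z^4.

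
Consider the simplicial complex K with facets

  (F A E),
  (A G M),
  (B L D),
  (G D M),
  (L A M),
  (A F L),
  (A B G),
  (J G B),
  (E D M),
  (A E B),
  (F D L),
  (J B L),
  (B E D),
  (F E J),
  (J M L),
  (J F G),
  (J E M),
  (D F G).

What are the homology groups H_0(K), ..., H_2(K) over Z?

We work with the vertex ordering A < B < D < E < F < G < J < L < M. The simplices of K, each written with vertices in increasing order, are:

  0-simplices (9): A, B, D, E, F, G, J, L, M
  1-simplices (27): AB, AE, AF, AG, AL, AM, BD, BE, BG, BJ, BL, DE, DF, DG, DL, DM, EF, EJ, EM, FG, FJ, FL, GJ, GM, JL, JM, LM
  2-simplices (18): ABE, ABG, AEF, AFL, AGM, ALM, BDE, BDL, BGJ, BJL, DEM, DFG, DFL, DGM, EFJ, EJM, FGJ, JLM

so the chain groups are C_0 ≅ Z^9, C_1 ≅ Z^27, C_2 ≅ Z^18.

Boundary ∂_1: C_1 → C_0 sends each edge [p,q] (with p < q) to q − p. For instance
  ∂AM = M − A.
The resulting 9×27 matrix has rank 8, and its Smith normal form has invariant factors (1,1,1,1,1,1,1,1).

Boundary ∂_2: C_2 → C_1 acts by ∂[p,q,r] = [q,r] − [p,r] + [p,q]. For instance
  ∂DFG = FG − DG + DF,
  ∂AGM = GM − AM + AG.
The 27×18 boundary matrix has rank 17 and Smith normal form diag(1,1,1,1,1,1,1,1,1,1,1,1,1,1,1,1,1).

From H_k ≅ ker(∂_k) / im(∂_{k+1}) we obtain:

  H_0: rank C_0 − rank ∂_1 = 9 − 8 = 1, and the invariant factors of ∂_1 are all 1, so H_0 ≅ Z.
  H_1: rank ker ∂_1 − rank ∂_2 = (27 − 8) − 17 = 2, and the invariant factors of ∂_2 are all 1, so H_1 ≅ Z^2.
  H_2: rank ker ∂_2 − rank ∂_3 = (18 − 17) − 0 = 1, and there is no ∂_3, so H_2 ≅ Z.

H_0 ≅ Z,  H_1 ≅ Z^2,  H_2 ≅ Z.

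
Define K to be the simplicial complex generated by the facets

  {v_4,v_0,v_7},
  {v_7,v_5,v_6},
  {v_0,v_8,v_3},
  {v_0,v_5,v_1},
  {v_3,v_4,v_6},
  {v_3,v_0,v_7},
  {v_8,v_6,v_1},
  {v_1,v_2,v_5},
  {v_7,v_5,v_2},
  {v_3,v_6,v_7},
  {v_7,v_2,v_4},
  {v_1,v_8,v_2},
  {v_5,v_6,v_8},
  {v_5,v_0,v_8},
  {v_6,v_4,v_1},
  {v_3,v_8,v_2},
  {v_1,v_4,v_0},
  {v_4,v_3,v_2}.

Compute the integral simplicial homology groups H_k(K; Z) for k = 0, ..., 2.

H_0 = Z,  H_1 = Z × Z/2,  H_2 = 0.

Take the total order v_0 < v_1 < v_2 < v_3 < v_4 < v_5 < v_6 < v_7 < v_8 on the vertex set. Then K (dimension 2) consists of the simplices:

  0-simplices (9): [v_0], [v_1], [v_2], [v_3], [v_4], [v_5], [v_6], [v_7], [v_8]
  1-simplices (27): (27 of them)
  2-simplices (18): (18 of them)

giving chain groups C_0 ≅ Z^9, C_1 ≅ Z^27, C_2 ≅ Z^18.

Boundary ∂_1: C_1 → C_0 maps an edge to its endpoints' difference, ∂[p,q] = q − p. For instance
  ∂[v_0,v_1] = [v_1] − [v_0].
The 9×27 boundary matrix has rank 8 and Smith normal form diag(1,1,1,1,1,1,1,1).

Boundary ∂_2: C_2 → C_1 maps a triangle to the signed sum of its edges. For instance
  ∂[v_0,v_5,v_8] = [v_5,v_8] − [v_0,v_8] + [v_0,v_5],
  ∂[v_0,v_3,v_7] = [v_3,v_7] − [v_0,v_7] + [v_0,v_3].
The resulting 27×18 matrix has rank 18, and its Smith normal form has invariant factors (1,1,1,1,1,1,1,1,1,1,1,1,1,1,1,1,1,2).

From H_k ≅ ker(∂_k) / im(∂_{k+1}) we obtain:

  H_0: rank C_0 − rank ∂_1 = 9 − 8 = 1, and the invariant factors of ∂_1 are all 1, so H_0 ≅ Z.
  H_1: rank ker ∂_1 − rank ∂_2 = (27 − 8) − 18 = 1, and ∂_2 has invariant factor 2 > 1, so H_1 ≅ Z × Z/2.
  H_2: rank ker ∂_2 − rank ∂_3 = (18 − 18) − 0 = 0, and there is no ∂_3, so H_2 ≅ 0.

As a check, the Euler characteristic is 9 − 27 + 18 = 0, which agrees with 1 − 1 + 0 = 0.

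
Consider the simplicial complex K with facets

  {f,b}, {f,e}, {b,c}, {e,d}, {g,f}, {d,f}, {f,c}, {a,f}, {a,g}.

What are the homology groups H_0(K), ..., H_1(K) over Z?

H_0 = Z,  H_1 = Z^3.

We work with the vertex ordering a < b < c < d < e < f < g. The simplices of K, each written with vertices in increasing order, are:

  0-simplices (7): a, b, c, d, e, f, g
  1-simplices (9): af, ag, bc, bf, cf, de, df, ef, fg

giving chain groups C_0 ≅ Z^7, C_1 ≅ Z^9.

The boundary map ∂_1: C_1 → C_0 sends each edge [p,q] (with p < q) to q − p.
As a 7×9 matrix over Z this has rank 6, with invariant factors (1,1,1,1,1,1).

Now H_k = ker ∂_k / im ∂_{k+1}, so:

  H_0: rank C_0 − rank ∂_1 = 7 − 6 = 1, and the invariant factors of ∂_1 are all 1, so H_0 = Z.
  H_1: rank ker ∂_1 − rank ∂_2 = (9 − 6) − 0 = 3, and there is no ∂_2, so H_1 = Z^3.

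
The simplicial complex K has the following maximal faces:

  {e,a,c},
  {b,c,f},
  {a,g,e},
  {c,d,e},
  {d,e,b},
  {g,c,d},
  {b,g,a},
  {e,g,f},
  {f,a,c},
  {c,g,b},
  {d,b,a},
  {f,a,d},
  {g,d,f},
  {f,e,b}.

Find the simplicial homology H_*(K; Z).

H_0 = Z,  H_1 = Z^2,  H_2 = Z.

Fix the vertex order a < b < c < d < e < f < g and write every simplex with vertices in increasing order. Then dim K = 2 and the simplices of K are:

  0-simplices (7): a, b, c, d, e, f, g
  1-simplices (21): ab, ac, ad, ae, af, ag, bc, bd, be, bf, bg, cd, ce, cf, cg, de, df, dg, ef, eg, fg
  2-simplices (14): abd, abg, ace, acf, adf, aeg, bcf, bcg, bde, bef, cde, cdg, dfg, efg

Hence C_0 ≅ Z^7, C_1 ≅ Z^21, C_2 ≅ Z^14.

Boundary ∂_1: C_1 → C_0 is given by ∂[p,q] = [q] − [p]. For instance
  ∂cg = g − c.
As a 7×21 matrix over Z this has rank 6, with invariant factors (1,1,1,1,1,1).

The boundary map ∂_2: C_2 → C_1 acts by ∂[p,q,r] = [q,r] − [p,r] + [p,q]. For instance
  ∂cde = de − ce + cd,
  ∂bde = de − be + bd.
As a 21×14 matrix over Z this has rank 13, with invariant factors (1,1,1,1,1,1,1,1,1,1,1,1,1).

Computing H_k = (kernel of ∂_k) / (image of ∂_{k+1}):

  H_0: rank C_0 − rank ∂_1 = 7 − 6 = 1, and the invariant factors of ∂_1 are all 1, so H_0 = Z.
  H_1: rank ker ∂_1 − rank ∂_2 = (21 − 6) − 13 = 2, and the invariant factors of ∂_2 are all 1, so H_1 = Z^2.
  H_2: rank ker ∂_2 − rank ∂_3 = (14 − 13) − 0 = 1, and there is no ∂_3, so H_2 = Z.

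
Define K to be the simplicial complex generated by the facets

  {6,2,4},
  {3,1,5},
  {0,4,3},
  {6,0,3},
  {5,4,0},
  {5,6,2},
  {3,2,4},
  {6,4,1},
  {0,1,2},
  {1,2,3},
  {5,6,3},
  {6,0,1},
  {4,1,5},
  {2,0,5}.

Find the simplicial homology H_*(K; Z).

We work with the vertex ordering 0 < 1 < 2 < 3 < 4 < 5 < 6. The simplices of K, each written with vertices in increasing order, are:

  0-simplices (7): [0], [1], [2], [3], [4], [5], [6]
  1-simplices (21): [0,1], [0,2], [0,3], [0,4], [0,5], [0,6], [1,2], [1,3], [1,4], [1,5], [1,6], [2,3], [2,4], [2,5], [2,6], [3,4], [3,5], [3,6], [4,5], [4,6], [5,6]
  2-simplices (14): [0,1,2], [0,1,6], [0,2,5], [0,3,4], [0,3,6], [0,4,5], [1,2,3], [1,3,5], [1,4,5], [1,4,6], [2,3,4], [2,4,6], [2,5,6], [3,5,6]

Hence C_0 ≅ Z^7, C_1 ≅ Z^21, C_2 ≅ Z^14.

Boundary ∂_1: C_1 → C_0 is given by ∂[p,q] = [q] − [p].
The resulting 7×21 matrix has rank 6, and its Smith normal form has invariant factors (1,1,1,1,1,1).

The boundary map ∂_2: C_2 → C_1 sends each 2-simplex [p,q,r] to [q,r] − [p,r] + [p,q]. For instance
  ∂[1,4,6] = [4,6] − [1,6] + [1,4],
  ∂[0,1,2] = [1,2] − [0,2] + [0,1].
The 21×14 boundary matrix has rank 13 and Smith normal form diag(1,1,1,1,1,1,1,1,1,1,1,1,1).

Computing H_k = (kernel of ∂_k) / (image of ∂_{k+1}):

  H_0: rank C_0 − rank ∂_1 = 7 − 6 = 1, and the invariant factors of ∂_1 are all 1, so H_0 ≅ Z.
  H_1: rank ker ∂_1 − rank ∂_2 = (21 − 6) − 13 = 2, and the invariant factors of ∂_2 are all 1, so H_1 ≅ Z^2.
  H_2: rank ker ∂_2 − rank ∂_3 = (14 − 13) − 0 = 1, and there is no ∂_3, so H_2 ≅ Z.

H_0 ≅ Z,  H_1 ≅ Z^2,  H_2 ≅ Z.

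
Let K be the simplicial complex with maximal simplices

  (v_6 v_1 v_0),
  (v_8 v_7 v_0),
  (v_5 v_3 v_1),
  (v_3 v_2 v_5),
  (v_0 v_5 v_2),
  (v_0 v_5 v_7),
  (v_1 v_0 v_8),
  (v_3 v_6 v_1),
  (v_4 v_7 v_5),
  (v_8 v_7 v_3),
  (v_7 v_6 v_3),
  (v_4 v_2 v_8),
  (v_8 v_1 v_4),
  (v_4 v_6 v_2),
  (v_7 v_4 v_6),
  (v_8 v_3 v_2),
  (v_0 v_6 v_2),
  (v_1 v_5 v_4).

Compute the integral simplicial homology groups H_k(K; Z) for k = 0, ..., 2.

Take the total order v_0 < v_1 < v_2 < v_3 < v_4 < v_5 < v_6 < v_7 < v_8 on the vertex set. Then K (dimension 2) consists of the simplices:

  0-simplices (9): [v_0], [v_1], [v_2], [v_3], [v_4], [v_5], [v_6], [v_7], [v_8]
  1-simplices (27): (27 of them)
  2-simplices (18): (18 of them)

so the chain groups are C_0 ≅ Z^9, C_1 ≅ Z^27, C_2 ≅ Z^18.

The boundary map ∂_1: C_1 → C_0 sends each edge [p,q] (with p < q) to q − p.
The 9×27 boundary matrix has rank 8 and Smith normal form diag(1,1,1,1,1,1,1,1).

∂_2: C_2 → C_1 maps a triangle to the signed sum of its edges. For instance
  ∂[v_3,v_6,v_7] = [v_6,v_7] − [v_3,v_7] + [v_3,v_6],
  ∂[v_0,v_1,v_6] = [v_1,v_6] − [v_0,v_6] + [v_0,v_1].
As a 27×18 matrix over Z this has rank 17, with invariant factors (1,1,1,1,1,1,1,1,1,1,1,1,1,1,1,1,1).

Now H_k = ker ∂_k / im ∂_{k+1}, so:

  H_0: rank C_0 − rank ∂_1 = 9 − 8 = 1, and the invariant factors of ∂_1 are all 1, so H_0 = Z.
  H_1: rank ker ∂_1 − rank ∂_2 = (27 − 8) − 17 = 2, and the invariant factors of ∂_2 are all 1, so H_1 = Z^2.
  H_2: rank ker ∂_2 − rank ∂_3 = (18 − 17) − 0 = 1, and there is no ∂_3, so H_2 = Z.

As a check, the Euler characteristic is 9 − 27 + 18 = 0, which agrees with 1 − 2 + 1 = 0.

H_0 ≅ Z,  H_1 ≅ Z^2,  H_2 ≅ Z.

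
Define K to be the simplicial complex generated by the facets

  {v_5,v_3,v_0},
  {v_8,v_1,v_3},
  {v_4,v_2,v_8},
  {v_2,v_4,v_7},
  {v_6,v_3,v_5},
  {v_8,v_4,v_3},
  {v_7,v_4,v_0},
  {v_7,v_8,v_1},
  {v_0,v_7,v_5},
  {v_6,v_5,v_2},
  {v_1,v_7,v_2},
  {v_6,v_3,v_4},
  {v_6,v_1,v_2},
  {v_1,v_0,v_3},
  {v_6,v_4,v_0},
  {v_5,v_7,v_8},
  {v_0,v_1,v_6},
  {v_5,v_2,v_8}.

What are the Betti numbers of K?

b_0 = 1, b_1 = 1, b_2 = 0.

Fix the vertex order v_0 < v_1 < v_2 < v_3 < v_4 < v_5 < v_6 < v_7 < v_8 and write every simplex with vertices in increasing order. Then dim K = 2 and the simplices of K are:

  0-simplices (9): [v_0], [v_1], [v_2], [v_3], [v_4], [v_5], [v_6], [v_7], [v_8]
  1-simplices (27): (27 of them)
  2-simplices (18): (18 of them)

giving chain groups C_0 ≅ Z^9, C_1 ≅ Z^27, C_2 ≅ Z^18.

The boundary map ∂_1: C_1 → C_0 is given by ∂[p,q] = [q] − [p].
The 9×27 boundary matrix has rank 8 and Smith normal form diag(1,1,1,1,1,1,1,1).

∂_2: C_2 → C_1 maps a triangle to the signed sum of its edges. For instance
  ∂[v_0,v_1,v_3] = [v_1,v_3] − [v_0,v_3] + [v_0,v_1],
  ∂[v_2,v_5,v_6] = [v_5,v_6] − [v_2,v_6] + [v_2,v_5].
The resulting 27×18 matrix has rank 18, and its Smith normal form has invariant factors (1,1,1,1,1,1,1,1,1,1,1,1,1,1,1,1,1,2).

From H_k ≅ ker(∂_k) / im(∂_{k+1}) we obtain:

  H_0: rank C_0 − rank ∂_1 = 9 − 8 = 1, and the invariant factors of ∂_1 are all 1, so H_0 ≅ Z.
  H_1: rank ker ∂_1 − rank ∂_2 = (27 − 8) − 18 = 1, and ∂_2 has invariant factor 2 > 1, so H_1 ≅ Z × Z/2.
  H_2: rank ker ∂_2 − rank ∂_3 = (18 − 18) − 0 = 0, and there is no ∂_3, so H_2 ≅ 0.

Hence the Betti numbers are b_0 = 1, b_1 = 1, b_2 = 0.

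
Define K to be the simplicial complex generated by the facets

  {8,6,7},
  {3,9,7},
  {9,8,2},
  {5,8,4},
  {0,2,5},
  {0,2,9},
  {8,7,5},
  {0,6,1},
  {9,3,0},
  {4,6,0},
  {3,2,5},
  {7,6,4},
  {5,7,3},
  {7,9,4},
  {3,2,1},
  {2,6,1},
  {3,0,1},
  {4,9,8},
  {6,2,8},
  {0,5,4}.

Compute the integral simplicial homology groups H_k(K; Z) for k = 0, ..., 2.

Take the total order 0 < 1 < 2 < 3 < 4 < 5 < 6 < 7 < 8 < 9 on the vertex set. Then K (dimension 2) consists of the simplices:

  0-simplices (10): [0], [1], [2], [3], [4], [5], [6], [7], [8], [9]
  1-simplices (30): (30 of them)
  2-simplices (20): (20 of them)

so the chain groups are C_0 ≅ Z^10, C_1 ≅ Z^30, C_2 ≅ Z^20.

The boundary map ∂_1: C_1 → C_0 is given by ∂[p,q] = [q] − [p].
The resulting 10×30 matrix has rank 9, and its Smith normal form has invariant factors (1,1,1,1,1,1,1,1,1).

Boundary ∂_2: C_2 → C_1 acts by ∂[p,q,r] = [q,r] − [p,r] + [p,q]. For instance
  ∂[0,2,5] = [2,5] − [0,5] + [0,2],
  ∂[0,2,9] = [2,9] − [0,9] + [0,2].
The 30×20 boundary matrix has rank 20 and Smith normal form diag(1,1,1,1,1,1,1,1,1,1,1,1,1,1,1,1,1,1,1,2).

From H_k ≅ ker(∂_k) / im(∂_{k+1}) we obtain:

  H_0: rank C_0 − rank ∂_1 = 10 − 9 = 1, and the invariant factors of ∂_1 are all 1, so H_0 ≅ Z.
  H_1: rank ker ∂_1 − rank ∂_2 = (30 − 9) − 20 = 1, and ∂_2 has invariant factor 2 > 1, so H_1 ≅ Z ⊕ Z_2.
  H_2: rank ker ∂_2 − rank ∂_3 = (20 − 20) − 0 = 0, and there is no ∂_3, so H_2 ≅ 0.

H_0 = Z,  H_1 = Z ⊕ Z_2,  H_2 = 0.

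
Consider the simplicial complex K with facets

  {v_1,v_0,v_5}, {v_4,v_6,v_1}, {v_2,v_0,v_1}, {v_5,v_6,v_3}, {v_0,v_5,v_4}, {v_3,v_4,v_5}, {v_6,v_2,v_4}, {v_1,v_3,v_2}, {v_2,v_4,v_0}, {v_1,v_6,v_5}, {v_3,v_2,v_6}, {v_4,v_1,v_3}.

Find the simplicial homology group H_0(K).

Fix the vertex order v_0 < v_1 < v_2 < v_3 < v_4 < v_5 < v_6 and write every simplex with vertices in increasing order. Then dim K = 2 and the simplices of K are:

  0-simplices (7): [v_0], [v_1], [v_2], [v_3], [v_4], [v_5], [v_6]
  1-simplices (18): (18 of them)
  2-simplices (12): (12 of them)

Hence C_0 ≅ Z^7, C_1 ≅ Z^18, C_2 ≅ Z^12.

∂_1: C_1 → C_0 sends each edge [p,q] (with p < q) to q − p. For instance
  ∂[v_3,v_6] = [v_6] − [v_3].
The 7×18 boundary matrix has rank 6 and Smith normal form diag(1,1,1,1,1,1).

The boundary map ∂_2: C_2 → C_1 sends each 2-simplex [p,q,r] to [q,r] − [p,r] + [p,q]. For instance
  ∂[v_0,v_2,v_4] = [v_2,v_4] − [v_0,v_4] + [v_0,v_2],
  ∂[v_2,v_4,v_6] = [v_4,v_6] − [v_2,v_6] + [v_2,v_4].
The resulting 18×12 matrix has rank 12, and its Smith normal form has invariant factors (1,1,1,1,1,1,1,1,1,1,1,2).

Reading off H_k = ker ∂_k / im ∂_{k+1}:

  H_0: rank C_0 − rank ∂_1 = 7 − 6 = 1, and the invariant factors of ∂_1 are all 1, so H_0 ≅ Z.

H_0 ≅ Z.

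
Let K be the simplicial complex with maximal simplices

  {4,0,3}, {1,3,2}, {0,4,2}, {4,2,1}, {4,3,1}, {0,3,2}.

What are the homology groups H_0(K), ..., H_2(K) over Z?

H_0 ≅ Z,  H_1 = 0,  H_2 ≅ Z.

Take the total order 0 < 1 < 2 < 3 < 4 on the vertex set. Then K (dimension 2) consists of the simplices:

  0-simplices (5): [0], [1], [2], [3], [4]
  1-simplices (9): [0,2], [0,3], [0,4], [1,2], [1,3], [1,4], [2,3], [2,4], [3,4]
  2-simplices (6): [0,2,3], [0,2,4], [0,3,4], [1,2,3], [1,2,4], [1,3,4]

so the chain groups are C_0 ≅ Z^5, C_1 ≅ Z^9, C_2 ≅ Z^6.

The boundary map ∂_1: C_1 → C_0 is given by ∂[p,q] = [q] − [p]. For instance
  ∂[1,4] = [4] − [1].
The resulting 5×9 matrix has rank 4, and its Smith normal form has invariant factors (1,1,1,1).

Boundary ∂_2: C_2 → C_1 sends each 2-simplex [p,q,r] to [q,r] − [p,r] + [p,q]. For instance
  ∂[1,2,3] = [2,3] − [1,3] + [1,2],
  ∂[1,3,4] = [3,4] − [1,4] + [1,3].
As a 9×6 matrix over Z this has rank 5, with invariant factors (1,1,1,1,1).

Now H_k = ker ∂_k / im ∂_{k+1}, so:

  H_0: rank C_0 − rank ∂_1 = 5 − 4 = 1, and the invariant factors of ∂_1 are all 1, so H_0 ≅ Z.
  H_1: rank ker ∂_1 − rank ∂_2 = (9 − 4) − 5 = 0, and the invariant factors of ∂_2 are all 1, so H_1 ≅ 0.
  H_2: rank ker ∂_2 − rank ∂_3 = (6 − 5) − 0 = 1, and there is no ∂_3, so H_2 ≅ Z.

(K is a triangulation of the 2-sphere S^2.)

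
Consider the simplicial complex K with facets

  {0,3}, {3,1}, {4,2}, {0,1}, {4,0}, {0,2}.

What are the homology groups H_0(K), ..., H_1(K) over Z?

Fix the vertex order 0 < 1 < 2 < 3 < 4 and write every simplex with vertices in increasing order. Then dim K = 1 and the simplices of K are:

  0-simplices (5): [0], [1], [2], [3], [4]
  1-simplices (6): [0,1], [0,2], [0,3], [0,4], [1,3], [2,4]

Hence C_0 ≅ Z^5, C_1 ≅ Z^6.

Boundary ∂_1: C_1 → C_0 maps an edge to its endpoints' difference, ∂[p,q] = q − p. For instance
  ∂[2,4] = [4] − [2].
As a 5×6 matrix over Z this has rank 4, with invariant factors (1,1,1,1).

Computing H_k = (kernel of ∂_k) / (image of ∂_{k+1}):

  H_0: rank C_0 − rank ∂_1 = 5 − 4 = 1, and the invariant factors of ∂_1 are all 1, so H_0 ≅ Z.
  H_1: rank ker ∂_1 − rank ∂_2 = (6 − 4) − 0 = 2, and there is no ∂_2, so H_1 ≅ Z^2.

H_0 ≅ Z,  H_1 ≅ Z^2.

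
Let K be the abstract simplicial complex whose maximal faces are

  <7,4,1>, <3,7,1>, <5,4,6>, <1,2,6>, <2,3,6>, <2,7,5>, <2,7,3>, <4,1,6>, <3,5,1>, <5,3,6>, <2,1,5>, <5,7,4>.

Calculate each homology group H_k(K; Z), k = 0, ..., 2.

H_0 ≅ Z,  H_1 ≅ Z/2Z,  H_2 = 0.

Take the total order 1 < 2 < 3 < 4 < 5 < 6 < 7 on the vertex set. Then K (dimension 2) consists of the simplices:

  0-simplices (7): [1], [2], [3], [4], [5], [6], [7]
  1-simplices (18): [1,2], [1,3], [1,4], [1,5], [1,6], [1,7], [2,3], [2,5], [2,6], [2,7], [3,5], [3,6], [3,7], [4,5], [4,6], [4,7], [5,6], [5,7]
  2-simplices (12): [1,2,5], [1,2,6], [1,3,5], [1,3,7], [1,4,6], [1,4,7], [2,3,6], [2,3,7], [2,5,7], [3,5,6], [4,5,6], [4,5,7]

Hence C_0 ≅ Z^7, C_1 ≅ Z^18, C_2 ≅ Z^12.

Boundary ∂_1: C_1 → C_0 sends each edge [p,q] (with p < q) to q − p.
This gives a 7×18 integer matrix of rank 6; reducing to Smith normal form yields diagonal entries (1,1,1,1,1,1).

Boundary ∂_2: C_2 → C_1 acts by ∂[p,q,r] = [q,r] − [p,r] + [p,q]. For instance
  ∂[4,5,6] = [5,6] − [4,6] + [4,5],
  ∂[3,5,6] = [5,6] − [3,6] + [3,5].
The resulting 18×12 matrix has rank 12, and its Smith normal form has invariant factors (1,1,1,1,1,1,1,1,1,1,1,2).

From H_k ≅ ker(∂_k) / im(∂_{k+1}) we obtain:

  H_0: rank C_0 − rank ∂_1 = 7 − 6 = 1, and the invariant factors of ∂_1 are all 1, so H_0 = Z.
  H_1: rank ker ∂_1 − rank ∂_2 = (18 − 6) − 12 = 0, and ∂_2 has invariant factor 2 > 1, so H_1 = Z/2Z.
  H_2: rank ker ∂_2 − rank ∂_3 = (12 − 12) − 0 = 0, and there is no ∂_3, so H_2 = 0.

As a check, the Euler characteristic is 7 − 18 + 12 = 1, which agrees with 1 − 0 + 0 = 1.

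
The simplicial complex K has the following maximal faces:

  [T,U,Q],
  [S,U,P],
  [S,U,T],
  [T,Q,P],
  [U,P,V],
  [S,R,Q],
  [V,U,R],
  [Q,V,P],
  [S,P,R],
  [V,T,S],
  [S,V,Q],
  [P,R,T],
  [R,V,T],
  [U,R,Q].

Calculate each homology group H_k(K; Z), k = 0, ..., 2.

H_0 ≅ Z,  H_1 ≅ Z^2,  H_2 ≅ Z.

We work with the vertex ordering P < Q < R < S < T < U < V. The simplices of K, each written with vertices in increasing order, are:

  0-simplices (7): P, Q, R, S, T, U, V
  1-simplices (21): PQ, PR, PS, PT, PU, PV, QR, QS, QT, QU, QV, RS, RT, RU, RV, ST, SU, SV, TU, TV, UV
  2-simplices (14): PQT, PQV, PRS, PRT, PSU, PUV, QRS, QRU, QSV, QTU, RTV, RUV, STU, STV

Hence C_0 ≅ Z^7, C_1 ≅ Z^21, C_2 ≅ Z^14.

∂_1: C_1 → C_0 is given by ∂[p,q] = [q] − [p]. For instance
  ∂RU = U − R.
As a 7×21 matrix over Z this has rank 6, with invariant factors (1,1,1,1,1,1).

Boundary ∂_2: C_2 → C_1 maps a triangle to the signed sum of its edges. For instance
  ∂QTU = TU − QU + QT,
  ∂STV = TV − SV + ST.
As a 21×14 matrix over Z this has rank 13, with invariant factors (1,1,1,1,1,1,1,1,1,1,1,1,1).

Reading off H_k = ker ∂_k / im ∂_{k+1}:

  H_0: rank C_0 − rank ∂_1 = 7 − 6 = 1, and the invariant factors of ∂_1 are all 1, so H_0 = Z.
  H_1: rank ker ∂_1 − rank ∂_2 = (21 − 6) − 13 = 2, and the invariant factors of ∂_2 are all 1, so H_1 = Z^2.
  H_2: rank ker ∂_2 − rank ∂_3 = (14 − 13) − 0 = 1, and there is no ∂_3, so H_2 = Z.

(K is a triangulation of the torus T^2.)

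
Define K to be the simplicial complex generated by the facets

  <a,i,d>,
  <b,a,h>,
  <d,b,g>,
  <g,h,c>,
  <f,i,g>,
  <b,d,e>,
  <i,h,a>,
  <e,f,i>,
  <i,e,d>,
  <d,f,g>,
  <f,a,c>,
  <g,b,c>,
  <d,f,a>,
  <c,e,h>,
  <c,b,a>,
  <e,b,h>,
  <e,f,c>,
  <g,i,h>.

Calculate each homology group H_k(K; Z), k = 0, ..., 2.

H_0 ≅ Z,  H_1 ≅ Z ⊕ Z/2Z,  H_2 = 0.

Take the total order a < b < c < d < e < f < g < h < i on the vertex set. Then K (dimension 2) consists of the simplices:

  0-simplices (9): a, b, c, d, e, f, g, h, i
  1-simplices (27): ab, ac, ad, af, ah, ai, bc, bd, be, bg, bh, ce, cf, cg, ch, de, df, dg, di, ef, eh, ei, fg, fi, gh, gi, hi
  2-simplices (18): abc, abh, acf, adf, adi, ahi, bcg, bde, bdg, beh, cef, ceh, cgh, dei, dfg, efi, fgi, ghi

Hence C_0 ≅ Z^9, C_1 ≅ Z^27, C_2 ≅ Z^18.

Boundary ∂_1: C_1 → C_0 sends each edge [p,q] (with p < q) to q − p. For instance
  ∂be = e − b.
This gives a 9×27 integer matrix of rank 8; reducing to Smith normal form yields diagonal entries (1,1,1,1,1,1,1,1).

Boundary ∂_2: C_2 → C_1 acts by ∂[p,q,r] = [q,r] − [p,r] + [p,q]. For instance
  ∂efi = fi − ei + ef,
  ∂beh = eh − bh + be.
The 27×18 boundary matrix has rank 18 and Smith normal form diag(1,1,1,1,1,1,1,1,1,1,1,1,1,1,1,1,1,2).

From H_k ≅ ker(∂_k) / im(∂_{k+1}) we obtain:

  H_0: rank C_0 − rank ∂_1 = 9 − 8 = 1, and the invariant factors of ∂_1 are all 1, so H_0 = Z.
  H_1: rank ker ∂_1 − rank ∂_2 = (27 − 8) − 18 = 1, and ∂_2 has invariant factor 2 > 1, so H_1 = Z ⊕ Z/2Z.
  H_2: rank ker ∂_2 − rank ∂_3 = (18 − 18) − 0 = 0, and there is no ∂_3, so H_2 = 0.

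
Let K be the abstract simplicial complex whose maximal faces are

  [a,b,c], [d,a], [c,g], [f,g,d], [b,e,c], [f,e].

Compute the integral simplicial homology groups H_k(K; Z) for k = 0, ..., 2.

Order the vertices as a < b < c < d < e < f < g. Listing each simplex with vertices in this order, K has dimension 2 with simplices:

  0-simplices (7): a, b, c, d, e, f, g
  1-simplices (11): ab, ac, ad, bc, be, ce, cg, df, dg, ef, fg
  2-simplices (3): abc, bce, dfg

so the chain groups are C_0 ≅ Z^7, C_1 ≅ Z^11, C_2 ≅ Z^3.

Boundary ∂_1: C_1 → C_0 maps an edge to its endpoints' difference, ∂[p,q] = q − p.
As a 7×11 matrix over Z this has rank 6, with invariant factors (1,1,1,1,1,1).

∂_2: C_2 → C_1 sends each 2-simplex [p,q,r] to [q,r] − [p,r] + [p,q]. For instance
  ∂bce = ce − be + bc,
  ∂dfg = fg − dg + df.
This gives a 11×3 integer matrix of rank 3; reducing to Smith normal form yields diagonal entries (1,1,1).

Computing H_k = (kernel of ∂_k) / (image of ∂_{k+1}):

  H_0: rank C_0 − rank ∂_1 = 7 − 6 = 1, and the invariant factors of ∂_1 are all 1, so H_0 = Z.
  H_1: rank ker ∂_1 − rank ∂_2 = (11 − 6) − 3 = 2, and the invariant factors of ∂_2 are all 1, so H_1 = Z^2.
  H_2: rank ker ∂_2 − rank ∂_3 = (3 − 3) − 0 = 0, and there is no ∂_3, so H_2 = 0.

As a check, the Euler characteristic is 7 − 11 + 3 = -1, which agrees with 1 − 2 + 0 = -1.

H_0 ≅ Z,  H_1 ≅ Z^2,  H_2 = 0.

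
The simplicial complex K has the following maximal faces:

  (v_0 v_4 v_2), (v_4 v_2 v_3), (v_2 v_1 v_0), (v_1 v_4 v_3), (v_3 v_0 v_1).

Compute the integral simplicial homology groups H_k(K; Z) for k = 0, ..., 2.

H_0 = Z,  H_1 = Z,  H_2 = 0.

Take the total order v_0 < v_1 < v_2 < v_3 < v_4 on the vertex set. Then K (dimension 2) consists of the simplices:

  0-simplices (5): [v_0], [v_1], [v_2], [v_3], [v_4]
  1-simplices (10): [v_0,v_1], [v_0,v_2], [v_0,v_3], [v_0,v_4], [v_1,v_2], [v_1,v_3], [v_1,v_4], [v_2,v_3], [v_2,v_4], [v_3,v_4]
  2-simplices (5): [v_0,v_1,v_2], [v_0,v_1,v_3], [v_0,v_2,v_4], [v_1,v_3,v_4], [v_2,v_3,v_4]

so the chain groups are C_0 ≅ Z^5, C_1 ≅ Z^10, C_2 ≅ Z^5.

Boundary ∂_1: C_1 → C_0 sends each edge [p,q] (with p < q) to q − p. For instance
  ∂[v_2,v_4] = [v_4] − [v_2].
As a 5×10 matrix over Z this has rank 4, with invariant factors (1,1,1,1).

∂_2: C_2 → C_1 sends each 2-simplex [p,q,r] to [q,r] − [p,r] + [p,q]. For instance
  ∂[v_2,v_3,v_4] = [v_3,v_4] − [v_2,v_4] + [v_2,v_3],
  ∂[v_0,v_2,v_4] = [v_2,v_4] − [v_0,v_4] + [v_0,v_2].
The resulting 10×5 matrix has rank 5, and its Smith normal form has invariant factors (1,1,1,1,1).

From H_k ≅ ker(∂_k) / im(∂_{k+1}) we obtain:

  H_0: rank C_0 − rank ∂_1 = 5 − 4 = 1, and the invariant factors of ∂_1 are all 1, so H_0 = Z.
  H_1: rank ker ∂_1 − rank ∂_2 = (10 − 4) − 5 = 1, and the invariant factors of ∂_2 are all 1, so H_1 = Z.
  H_2: rank ker ∂_2 − rank ∂_3 = (5 − 5) − 0 = 0, and there is no ∂_3, so H_2 = 0.

As a check, the Euler characteristic is 5 − 10 + 5 = 0, which agrees with 1 − 1 + 0 = 0.
(K is a triangulation of the Möbius band.)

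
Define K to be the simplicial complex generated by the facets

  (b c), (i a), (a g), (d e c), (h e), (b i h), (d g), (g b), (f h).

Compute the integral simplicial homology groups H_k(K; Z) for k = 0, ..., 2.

We work with the vertex ordering a < b < c < d < e < f < g < h < i. The simplices of K, each written with vertices in increasing order, are:

  0-simplices (9): a, b, c, d, e, f, g, h, i
  1-simplices (13): ag, ai, bc, bg, bh, bi, cd, ce, de, dg, eh, fh, hi
  2-simplices (2): bhi, cde

giving chain groups C_0 ≅ Z^9, C_1 ≅ Z^13, C_2 ≅ Z^2.

Boundary ∂_1: C_1 → C_0 maps an edge to its endpoints' difference, ∂[p,q] = q − p.
This gives a 9×13 integer matrix of rank 8; reducing to Smith normal form yields diagonal entries (1,1,1,1,1,1,1,1).

∂_2: C_2 → C_1 sends each 2-simplex [p,q,r] to [q,r] − [p,r] + [p,q]. For instance
  ∂cde = de − ce + cd,
  ∂bhi = hi − bi + bh.
As a 13×2 matrix over Z this has rank 2, with invariant factors (1,1).

From H_k ≅ ker(∂_k) / im(∂_{k+1}) we obtain:

  H_0: rank C_0 − rank ∂_1 = 9 − 8 = 1, and the invariant factors of ∂_1 are all 1, so H_0 ≅ Z.
  H_1: rank ker ∂_1 − rank ∂_2 = (13 − 8) − 2 = 3, and the invariant factors of ∂_2 are all 1, so H_1 ≅ Z^3.
  H_2: rank ker ∂_2 − rank ∂_3 = (2 − 2) − 0 = 0, and there is no ∂_3, so H_2 ≅ 0.

As a check, the Euler characteristic is 9 − 13 + 2 = -2, which agrees with 1 − 3 + 0 = -2.

H_0 = Z,  H_1 = Z^3,  H_2 = 0.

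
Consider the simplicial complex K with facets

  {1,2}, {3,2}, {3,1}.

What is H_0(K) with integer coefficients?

H_0 ≅ Z.

We work with the vertex ordering 1 < 2 < 3. The simplices of K, each written with vertices in increasing order, are:

  0-simplices (3): [1], [2], [3]
  1-simplices (3): [1,2], [1,3], [2,3]

Hence C_0 ≅ Z^3, C_1 ≅ Z^3.

The boundary map ∂_1: C_1 → C_0 is given by ∂[p,q] = [q] − [p].
The 3×3 boundary matrix has rank 2 and Smith normal form diag(1,1).

From H_k ≅ ker(∂_k) / im(∂_{k+1}) we obtain:

  H_0: rank C_0 − rank ∂_1 = 3 − 2 = 1, and the invariant factors of ∂_1 are all 1, so H_0 = Z.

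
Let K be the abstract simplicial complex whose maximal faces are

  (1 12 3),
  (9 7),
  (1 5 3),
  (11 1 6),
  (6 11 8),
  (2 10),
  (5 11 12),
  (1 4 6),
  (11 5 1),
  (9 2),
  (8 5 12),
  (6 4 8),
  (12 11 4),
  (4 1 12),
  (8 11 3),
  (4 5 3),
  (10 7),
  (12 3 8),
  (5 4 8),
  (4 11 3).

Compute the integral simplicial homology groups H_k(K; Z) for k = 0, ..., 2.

H_0 ≅ Z^2,  H_1 ≅ Z^3,  H_2 ≅ Z.

We work with the vertex ordering 1 < 2 < 3 < 4 < 5 < 6 < 7 < 8 < 9 < 10 < 11 < 12. The simplices of K, each written with vertices in increasing order, are:

  0-simplices (12): [1], [2], [3], [4], [5], [6], [7], [8], [9], [10], [11], [12]
  1-simplices (28): (28 of them)
  2-simplices (16): [1,3,5], [1,3,12], [1,4,6], [1,4,12], [1,5,11], [1,6,11], [3,4,5], [3,4,11], [3,8,11], [3,8,12], [4,5,8], [4,6,8], [4,11,12], [5,8,12], [5,11,12], [6,8,11]

so the chain groups are C_0 ≅ Z^12, C_1 ≅ Z^28, C_2 ≅ Z^16.

The boundary map ∂_1: C_1 → C_0 sends each edge [p,q] (with p < q) to q − p.
The resulting 12×28 matrix has rank 10, and its Smith normal form has invariant factors (1,1,1,1,1,1,1,1,1,1).

The boundary map ∂_2: C_2 → C_1 maps a triangle to the signed sum of its edges. For instance
  ∂[1,3,5] = [3,5] − [1,5] + [1,3],
  ∂[3,8,11] = [8,11] − [3,11] + [3,8].
This gives a 28×16 integer matrix of rank 15; reducing to Smith normal form yields diagonal entries (1,1,1,1,1,1,1,1,1,1,1,1,1,1,1).

Now H_k = ker ∂_k / im ∂_{k+1}, so:

  H_0: rank C_0 − rank ∂_1 = 12 − 10 = 2, and the invariant factors of ∂_1 are all 1, so H_0 = Z^2.
  H_1: rank ker ∂_1 − rank ∂_2 = (28 − 10) − 15 = 3, and the invariant factors of ∂_2 are all 1, so H_1 = Z^3.
  H_2: rank ker ∂_2 − rank ∂_3 = (16 − 15) − 0 = 1, and there is no ∂_3, so H_2 = Z.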